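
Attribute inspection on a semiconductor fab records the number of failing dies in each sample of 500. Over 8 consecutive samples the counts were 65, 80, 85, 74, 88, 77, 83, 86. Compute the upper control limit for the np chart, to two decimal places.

104.31

p̄ = Σdᵢ / (k·n) = 638 / (8 × 500) = 0.15950
UCL = np̄ + 3·√(np̄(1−p̄)) = 79.7500 + 3 × √(79.7500×0.84050) = 79.7500 + 3 × 8.1872 = 104.3115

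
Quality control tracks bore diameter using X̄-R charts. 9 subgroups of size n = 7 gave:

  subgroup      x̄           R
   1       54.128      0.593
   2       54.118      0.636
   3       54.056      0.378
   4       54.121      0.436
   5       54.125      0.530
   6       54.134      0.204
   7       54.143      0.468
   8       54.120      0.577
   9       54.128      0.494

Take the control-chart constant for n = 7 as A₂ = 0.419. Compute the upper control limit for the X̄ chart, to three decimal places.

54.320

X̄̄ = (54.128 + 54.118 + 54.056 + 54.121 + 54.125 + 54.134 + 54.143 + 54.120 + 54.128) / 9 = 487.0730 / 9 = 54.1192
R̄ = (0.593 + 0.636 + 0.378 + 0.436 + 0.530 + 0.204 + 0.468 + 0.577 + 0.494) / 9 = 4.3160 / 9 = 0.4796
UCL = X̄̄ + A₂·R̄ = 54.1192 + 0.419 × 0.4796 = 54.3202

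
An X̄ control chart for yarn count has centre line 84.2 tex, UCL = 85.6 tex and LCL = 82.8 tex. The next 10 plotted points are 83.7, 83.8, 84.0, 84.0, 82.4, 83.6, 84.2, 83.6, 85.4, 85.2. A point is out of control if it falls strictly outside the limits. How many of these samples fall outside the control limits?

1

Compare each point to [82.8, 85.6]: sample 5 = 82.4 < LCL.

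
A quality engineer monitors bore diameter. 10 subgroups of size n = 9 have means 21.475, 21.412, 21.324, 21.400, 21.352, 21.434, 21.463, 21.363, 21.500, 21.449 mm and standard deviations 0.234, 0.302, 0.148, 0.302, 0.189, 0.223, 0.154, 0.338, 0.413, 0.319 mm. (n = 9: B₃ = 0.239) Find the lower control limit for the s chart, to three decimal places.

s̄ = (0.234 + 0.302 + 0.148 + 0.302 + 0.189 + 0.223 + 0.154 + 0.338 + 0.413 + 0.319) / 10 = 0.2622
LCL_s = B₃·s̄ = 0.239 × 0.2622 = 0.0627

0.063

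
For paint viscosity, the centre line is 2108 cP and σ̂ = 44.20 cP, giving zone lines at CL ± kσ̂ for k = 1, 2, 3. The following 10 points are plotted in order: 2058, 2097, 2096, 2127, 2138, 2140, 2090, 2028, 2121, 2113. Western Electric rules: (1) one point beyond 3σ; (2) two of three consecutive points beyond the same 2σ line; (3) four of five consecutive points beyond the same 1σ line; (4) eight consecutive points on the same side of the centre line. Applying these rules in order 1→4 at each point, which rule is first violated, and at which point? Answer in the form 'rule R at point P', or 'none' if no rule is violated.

Zone of each point (C = within 1σ̂, B = 1σ̂–2σ̂, A = 2σ̂–3σ̂, * = beyond 3σ̂; sign = side of CL): 1:-B, 2:-C, 3:-C, 4:+C, 5:+C, 6:+C, 7:-C, 8:-B, 9:+C, 10:+C
No rule fires across all 10 points.

none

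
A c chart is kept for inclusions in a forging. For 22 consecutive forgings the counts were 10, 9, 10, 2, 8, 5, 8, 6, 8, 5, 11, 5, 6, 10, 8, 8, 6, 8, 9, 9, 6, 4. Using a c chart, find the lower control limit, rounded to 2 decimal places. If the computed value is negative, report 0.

0.00

c̄ = (10 + 9 + 10 + 2 + 8 + 5 + 8 + 6 + 8 + 5 + 11 + 5 + 6 + 10 + 8 + 8 + 6 + 8 + 9 + 9 + 6 + 4) / 22 = 161 / 22 = 7.3182
LCL = c̄ − 3√c̄ = 7.3182 − 3 × 2.7052 = -0.7975 → 0 (cannot be negative)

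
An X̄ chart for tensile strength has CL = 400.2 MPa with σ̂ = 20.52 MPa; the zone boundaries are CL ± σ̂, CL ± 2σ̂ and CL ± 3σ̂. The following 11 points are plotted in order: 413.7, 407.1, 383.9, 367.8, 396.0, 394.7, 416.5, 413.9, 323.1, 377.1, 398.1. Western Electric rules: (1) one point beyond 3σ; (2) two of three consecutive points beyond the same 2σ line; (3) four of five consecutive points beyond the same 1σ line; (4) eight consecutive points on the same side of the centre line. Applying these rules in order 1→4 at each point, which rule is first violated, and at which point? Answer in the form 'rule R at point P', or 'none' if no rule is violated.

Zone of each point (C = within 1σ̂, B = 1σ̂–2σ̂, A = 2σ̂–3σ̂, * = beyond 3σ̂; sign = side of CL): 1:+C, 2:+C, 3:-C, 4:-B, 5:-C, 6:-C, 7:+C, 8:+C, 9:-*, 10:-B, 11:-C
Rule 1 (one point beyond the 3σ limits) is satisfied at point 9.

rule 1 at point 9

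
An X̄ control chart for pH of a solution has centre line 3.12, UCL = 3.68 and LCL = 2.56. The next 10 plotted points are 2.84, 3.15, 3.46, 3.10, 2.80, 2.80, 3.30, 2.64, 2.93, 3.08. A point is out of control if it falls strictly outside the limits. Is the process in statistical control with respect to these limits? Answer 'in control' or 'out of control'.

All 10 points lie within [2.56, 3.68].

in control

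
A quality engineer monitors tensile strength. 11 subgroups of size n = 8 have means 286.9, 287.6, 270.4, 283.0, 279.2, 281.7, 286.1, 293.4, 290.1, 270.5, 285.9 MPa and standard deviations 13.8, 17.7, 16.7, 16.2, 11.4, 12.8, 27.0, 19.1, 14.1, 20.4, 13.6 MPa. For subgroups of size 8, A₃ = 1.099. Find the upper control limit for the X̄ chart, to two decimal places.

X̄̄ = (286.9 + 287.6 + 270.4 + 283.0 + 279.2 + 281.7 + 286.1 + 293.4 + 290.1 + 270.5 + 285.9) / 11 = 283.1636
s̄ = (13.8 + 17.7 + 16.7 + 16.2 + 11.4 + 12.8 + 27.0 + 19.1 + 14.1 + 20.4 + 13.6) / 11 = 16.6182
UCL = X̄̄ + A₃·s̄ = 283.1636 + 1.099 × 16.6182 = 301.4270

301.43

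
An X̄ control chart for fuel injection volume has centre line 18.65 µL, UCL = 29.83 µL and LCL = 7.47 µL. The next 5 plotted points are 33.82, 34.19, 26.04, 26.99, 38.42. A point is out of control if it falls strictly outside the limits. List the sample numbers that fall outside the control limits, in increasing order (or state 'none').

Compare each point to [7.47, 29.83]: sample 1 = 33.82 > UCL; sample 2 = 34.19 > UCL; sample 5 = 38.42 > UCL.

1, 2, 5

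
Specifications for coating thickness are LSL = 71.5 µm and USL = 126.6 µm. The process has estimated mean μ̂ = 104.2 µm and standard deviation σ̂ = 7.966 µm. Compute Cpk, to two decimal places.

0.94

Cpu = (USL − μ̂) / (3σ̂) = (126.6 − 104.2) / (3 × 7.966) = 0.9373; Cpl = (μ̂ − LSL) / (3σ̂) = (104.2 − 71.5) / (3 × 7.966) = 1.3683; Cpk = min(Cpu, Cpl) = 0.9373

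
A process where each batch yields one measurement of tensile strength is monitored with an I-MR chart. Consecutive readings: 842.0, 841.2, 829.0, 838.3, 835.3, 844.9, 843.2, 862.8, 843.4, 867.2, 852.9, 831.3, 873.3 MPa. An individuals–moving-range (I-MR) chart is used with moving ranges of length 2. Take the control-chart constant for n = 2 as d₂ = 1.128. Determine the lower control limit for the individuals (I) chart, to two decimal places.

X̄ = (842.0 + 841.2 + 829.0 + 838.3 + 835.3 + 844.9 + 843.2 + 862.8 + 843.4 + 867.2 + 852.9 + 831.3 + 873.3) / 13 = 846.5231
Moving ranges: 0.8, 12.2, 9.3, 3.0, 9.6, 1.7, 19.6, 19.4, 23.8, 14.3, 21.6, 42.0; M̄R̄ = 177.3000 / 12 = 14.7750
LCL = X̄ − 3·M̄R̄/d₂ = 846.5231 − 3 × 14.7750 / 1.128 = 807.2279

807.23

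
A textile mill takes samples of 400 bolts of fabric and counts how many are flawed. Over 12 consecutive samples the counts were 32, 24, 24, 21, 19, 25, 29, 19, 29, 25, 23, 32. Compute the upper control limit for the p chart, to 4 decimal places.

p̄ = Σdᵢ / (k·n) = 302 / (12 × 400) = 0.06292
UCL = p̄ + 3·√(p̄(1−p̄)/n) = 0.06292 + 3 × √(0.06292×0.93708/400) = 0.06292 + 3 × 0.01214 = 0.09934

0.0993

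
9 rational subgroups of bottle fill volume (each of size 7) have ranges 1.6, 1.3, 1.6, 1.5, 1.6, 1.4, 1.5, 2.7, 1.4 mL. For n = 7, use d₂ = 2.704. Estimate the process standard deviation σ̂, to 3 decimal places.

R̄ = (1.6 + 1.3 + 1.6 + 1.5 + 1.6 + 1.4 + 1.5 + 2.7 + 1.4) / 9 = 1.6222
σ̂ = R̄ / d₂ = 1.6222 / 2.704 = 0.5999

0.600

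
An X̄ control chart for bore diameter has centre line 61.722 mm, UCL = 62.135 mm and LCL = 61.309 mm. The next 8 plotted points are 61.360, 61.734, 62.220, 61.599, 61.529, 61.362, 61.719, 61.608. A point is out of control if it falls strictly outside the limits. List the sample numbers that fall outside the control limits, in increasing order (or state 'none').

Compare each point to [61.309, 62.135]: sample 3 = 62.220 > UCL.

3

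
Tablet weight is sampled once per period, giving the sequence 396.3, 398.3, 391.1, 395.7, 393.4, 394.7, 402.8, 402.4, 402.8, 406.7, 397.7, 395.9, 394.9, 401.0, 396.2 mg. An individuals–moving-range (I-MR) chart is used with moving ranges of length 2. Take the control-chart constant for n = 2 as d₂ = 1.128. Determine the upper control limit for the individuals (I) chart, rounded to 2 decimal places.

408.04

X̄ = (396.3 + 398.3 + 391.1 + 395.7 + 393.4 + 394.7 + 402.8 + 402.4 + 402.8 + 406.7 + 397.7 + 395.9 + 394.9 + 401.0 + 396.2) / 15 = 397.9933
Moving ranges: 2.0, 7.2, 4.6, 2.3, 1.3, 8.1, 0.4, 0.4, 3.9, 9.0, 1.8, 1.0, 6.1, 4.8; M̄R̄ = 52.9000 / 14 = 3.7786
UCL = X̄ + 3·M̄R̄/d₂ = 397.9933 + 3 × 3.7786 / 1.128 = 408.0427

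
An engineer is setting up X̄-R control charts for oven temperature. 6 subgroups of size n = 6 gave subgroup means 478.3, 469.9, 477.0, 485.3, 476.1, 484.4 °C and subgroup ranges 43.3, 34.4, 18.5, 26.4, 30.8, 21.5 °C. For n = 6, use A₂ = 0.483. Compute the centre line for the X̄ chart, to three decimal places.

X̄̄ = (478.3 + 469.9 + 477.0 + 485.3 + 476.1 + 484.4) / 6 = 2871.0000 / 6 = 478.5000
CL = X̄̄ = 478.5000

478.500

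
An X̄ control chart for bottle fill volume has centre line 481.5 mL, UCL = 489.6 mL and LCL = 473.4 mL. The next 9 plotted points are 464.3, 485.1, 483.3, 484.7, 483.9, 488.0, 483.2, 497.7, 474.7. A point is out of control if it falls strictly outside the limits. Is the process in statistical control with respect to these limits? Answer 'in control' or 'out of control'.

out of control

Compare each point to [473.4, 489.6]: sample 1 = 464.3 < LCL; sample 8 = 497.7 > UCL.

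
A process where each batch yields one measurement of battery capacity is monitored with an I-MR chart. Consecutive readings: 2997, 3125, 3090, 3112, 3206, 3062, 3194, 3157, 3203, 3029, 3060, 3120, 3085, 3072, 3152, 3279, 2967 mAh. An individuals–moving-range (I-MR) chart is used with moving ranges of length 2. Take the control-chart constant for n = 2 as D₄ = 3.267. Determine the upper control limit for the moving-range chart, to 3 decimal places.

300.156

Moving ranges: 128, 35, 22, 94, 144, 132, 37, 46, 174, 31, 60, 35, 13, 80, 127, 312; M̄R̄ = 1470.0000 / 16 = 91.8750
UCL_MR = D₄·M̄R̄ = 3.267 × 91.8750 = 300.1556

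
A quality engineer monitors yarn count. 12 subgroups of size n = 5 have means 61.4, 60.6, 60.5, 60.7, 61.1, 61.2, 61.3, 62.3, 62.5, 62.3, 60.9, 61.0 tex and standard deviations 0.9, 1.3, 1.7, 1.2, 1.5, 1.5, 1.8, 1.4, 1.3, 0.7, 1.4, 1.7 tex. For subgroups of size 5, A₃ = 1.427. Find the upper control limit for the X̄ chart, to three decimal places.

X̄̄ = (61.4 + 60.6 + 60.5 + 60.7 + 61.1 + 61.2 + 61.3 + 62.3 + 62.5 + 62.3 + 60.9 + 61.0) / 12 = 61.3167
s̄ = (0.9 + 1.3 + 1.7 + 1.2 + 1.5 + 1.5 + 1.8 + 1.4 + 1.3 + 0.7 + 1.4 + 1.7) / 12 = 1.3667
UCL = X̄̄ + A₃·s̄ = 61.3167 + 1.427 × 1.3667 = 63.2669

63.267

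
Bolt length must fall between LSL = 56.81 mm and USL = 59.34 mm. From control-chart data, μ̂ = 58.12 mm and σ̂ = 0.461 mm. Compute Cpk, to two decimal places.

0.88

Cpu = (USL − μ̂) / (3σ̂) = (59.34 − 58.12) / (3 × 0.461) = 0.8821; Cpl = (μ̂ − LSL) / (3σ̂) = (58.12 − 56.81) / (3 × 0.461) = 0.9472; Cpk = min(Cpu, Cpl) = 0.8821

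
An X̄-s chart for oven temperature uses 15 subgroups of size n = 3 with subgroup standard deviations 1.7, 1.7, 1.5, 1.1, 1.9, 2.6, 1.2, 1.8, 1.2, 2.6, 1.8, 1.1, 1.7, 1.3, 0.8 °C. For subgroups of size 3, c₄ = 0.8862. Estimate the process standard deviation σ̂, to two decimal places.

s̄ = (1.7 + 1.7 + 1.5 + 1.1 + 1.9 + 2.6 + 1.2 + 1.8 + 1.2 + 2.6 + 1.8 + 1.1 + 1.7 + 1.3 + 0.8) / 15 = 1.6000
σ̂ = s̄ / c₄ = 1.6000 / 0.8862 = 1.8055

1.81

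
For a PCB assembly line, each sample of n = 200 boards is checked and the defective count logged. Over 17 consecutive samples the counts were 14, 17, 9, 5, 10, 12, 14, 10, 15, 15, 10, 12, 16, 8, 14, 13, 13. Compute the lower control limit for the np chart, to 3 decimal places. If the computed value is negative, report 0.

2.032

p̄ = Σdᵢ / (k·n) = 207 / (17 × 200) = 0.06088
LCL = np̄ − 3·√(np̄(1−p̄)) = 12.1765 − 3 × 3.3816 = 2.0317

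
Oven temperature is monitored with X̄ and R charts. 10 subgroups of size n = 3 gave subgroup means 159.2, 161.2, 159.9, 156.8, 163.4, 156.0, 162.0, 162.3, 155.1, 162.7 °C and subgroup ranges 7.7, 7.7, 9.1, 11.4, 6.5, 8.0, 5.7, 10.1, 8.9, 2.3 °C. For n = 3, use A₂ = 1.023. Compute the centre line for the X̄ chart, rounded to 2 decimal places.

X̄̄ = (159.2 + 161.2 + 159.9 + 156.8 + 163.4 + 156.0 + 162.0 + 162.3 + 155.1 + 162.7) / 10 = 1598.6000 / 10 = 159.8600
CL = X̄̄ = 159.8600

159.86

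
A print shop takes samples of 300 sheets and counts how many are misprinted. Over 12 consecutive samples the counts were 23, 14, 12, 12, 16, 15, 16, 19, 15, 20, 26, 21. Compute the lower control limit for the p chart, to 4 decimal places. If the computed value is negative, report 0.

p̄ = Σdᵢ / (k·n) = 209 / (12 × 300) = 0.05806
LCL = p̄ − 3·√(p̄(1−p̄)/n) = 0.05806 − 3 × 0.01350 = 0.01755

0.0176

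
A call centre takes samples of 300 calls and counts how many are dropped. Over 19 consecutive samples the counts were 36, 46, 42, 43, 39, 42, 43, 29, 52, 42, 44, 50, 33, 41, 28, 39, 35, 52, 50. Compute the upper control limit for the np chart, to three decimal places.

59.284

p̄ = Σdᵢ / (k·n) = 786 / (19 × 300) = 0.13789
UCL = np̄ + 3·√(np̄(1−p̄)) = 41.3684 + 3 × √(41.3684×0.86211) = 41.3684 + 3 × 5.9719 = 59.2842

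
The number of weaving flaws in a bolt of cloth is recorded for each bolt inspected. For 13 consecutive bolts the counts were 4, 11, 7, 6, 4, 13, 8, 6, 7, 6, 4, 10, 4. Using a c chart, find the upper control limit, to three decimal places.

14.817

c̄ = (4 + 11 + 7 + 6 + 4 + 13 + 8 + 6 + 7 + 6 + 4 + 10 + 4) / 13 = 90 / 13 = 6.9231
UCL = c̄ + 3√c̄ = 6.9231 + 3 × √6.9231 = 6.9231 + 3 × 2.6312 = 14.8166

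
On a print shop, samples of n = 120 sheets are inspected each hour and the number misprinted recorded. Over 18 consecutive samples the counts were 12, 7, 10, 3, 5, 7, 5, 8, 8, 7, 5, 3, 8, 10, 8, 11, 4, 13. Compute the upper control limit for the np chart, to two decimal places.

15.37

p̄ = Σdᵢ / (k·n) = 134 / (18 × 120) = 0.06204
UCL = np̄ + 3·√(np̄(1−p̄)) = 7.4444 + 3 × √(7.4444×0.93796) = 7.4444 + 3 × 2.6425 = 15.3718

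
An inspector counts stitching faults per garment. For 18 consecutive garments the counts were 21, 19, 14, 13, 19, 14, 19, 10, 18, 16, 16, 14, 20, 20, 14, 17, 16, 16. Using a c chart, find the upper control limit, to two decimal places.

c̄ = (21 + 19 + 14 + 13 + 19 + 14 + 19 + 10 + 18 + 16 + 16 + 14 + 20 + 20 + 14 + 17 + 16 + 16) / 18 = 296 / 18 = 16.4444
UCL = c̄ + 3√c̄ = 16.4444 + 3 × √16.4444 = 16.4444 + 3 × 4.0552 = 28.6100

28.61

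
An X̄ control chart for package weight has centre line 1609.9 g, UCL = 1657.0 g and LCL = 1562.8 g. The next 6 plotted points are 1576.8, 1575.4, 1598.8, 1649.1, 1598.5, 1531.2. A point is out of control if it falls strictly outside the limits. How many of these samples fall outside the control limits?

Compare each point to [1562.8, 1657.0]: sample 6 = 1531.2 < LCL.

1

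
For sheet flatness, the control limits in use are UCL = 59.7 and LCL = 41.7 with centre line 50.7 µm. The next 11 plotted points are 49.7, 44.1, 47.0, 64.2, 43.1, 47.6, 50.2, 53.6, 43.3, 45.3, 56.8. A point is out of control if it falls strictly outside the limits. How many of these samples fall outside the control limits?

1

Compare each point to [41.7, 59.7]: sample 4 = 64.2 > UCL.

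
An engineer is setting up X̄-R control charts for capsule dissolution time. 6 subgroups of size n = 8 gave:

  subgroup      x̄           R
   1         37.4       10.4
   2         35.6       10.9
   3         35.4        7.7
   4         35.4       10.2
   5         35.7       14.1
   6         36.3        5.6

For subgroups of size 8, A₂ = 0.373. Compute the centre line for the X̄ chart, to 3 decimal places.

35.967

X̄̄ = (37.4 + 35.6 + 35.4 + 35.4 + 35.7 + 36.3) / 6 = 215.8000 / 6 = 35.9667
CL = X̄̄ = 35.9667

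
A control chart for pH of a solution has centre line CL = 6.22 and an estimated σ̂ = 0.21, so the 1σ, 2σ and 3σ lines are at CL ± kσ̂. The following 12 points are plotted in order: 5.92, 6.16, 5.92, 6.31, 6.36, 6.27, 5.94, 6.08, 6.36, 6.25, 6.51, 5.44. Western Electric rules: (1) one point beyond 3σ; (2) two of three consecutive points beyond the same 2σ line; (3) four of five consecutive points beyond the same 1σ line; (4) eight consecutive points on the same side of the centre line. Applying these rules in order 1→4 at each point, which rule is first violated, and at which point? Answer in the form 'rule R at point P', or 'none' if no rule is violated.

Zone of each point (C = within 1σ̂, B = 1σ̂–2σ̂, A = 2σ̂–3σ̂, * = beyond 3σ̂; sign = side of CL): 1:-B, 2:-C, 3:-B, 4:+C, 5:+C, 6:+C, 7:-B, 8:-C, 9:+C, 10:+C, 11:+B, 12:-*
Rule 1 (one point beyond the 3σ limits) is satisfied at point 12.

rule 1 at point 12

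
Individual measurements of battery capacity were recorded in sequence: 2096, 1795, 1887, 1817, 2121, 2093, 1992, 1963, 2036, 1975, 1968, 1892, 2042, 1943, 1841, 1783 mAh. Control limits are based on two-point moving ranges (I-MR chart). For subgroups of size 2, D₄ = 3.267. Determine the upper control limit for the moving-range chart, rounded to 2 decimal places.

Moving ranges: 301, 92, 70, 304, 28, 101, 29, 73, 61, 7, 76, 150, 99, 102, 58; M̄R̄ = 1551.0000 / 15 = 103.4000
UCL_MR = D₄·M̄R̄ = 3.267 × 103.4000 = 337.8078

337.81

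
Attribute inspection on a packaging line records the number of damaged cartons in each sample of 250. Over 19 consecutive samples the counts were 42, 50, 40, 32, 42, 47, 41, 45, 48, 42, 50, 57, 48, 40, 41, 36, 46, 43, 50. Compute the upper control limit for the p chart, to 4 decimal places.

0.2492

p̄ = Σdᵢ / (k·n) = 840 / (19 × 250) = 0.17684
UCL = p̄ + 3·√(p̄(1−p̄)/n) = 0.17684 + 3 × √(0.17684×0.82316/250) = 0.17684 + 3 × 0.02413 = 0.24923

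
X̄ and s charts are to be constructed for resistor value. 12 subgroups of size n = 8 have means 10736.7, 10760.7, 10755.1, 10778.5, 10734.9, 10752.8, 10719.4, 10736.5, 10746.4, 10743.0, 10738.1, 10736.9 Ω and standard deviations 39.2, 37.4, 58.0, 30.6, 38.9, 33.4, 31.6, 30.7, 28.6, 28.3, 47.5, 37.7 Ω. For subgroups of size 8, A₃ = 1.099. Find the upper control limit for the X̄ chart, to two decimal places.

X̄̄ = (10736.7 + 10760.7 + 10755.1 + 10778.5 + 10734.9 + 10752.8 + 10719.4 + 10736.5 + 10746.4 + 10743.0 + 10738.1 + 10736.9) / 12 = 10744.9167
s̄ = (39.2 + 37.4 + 58.0 + 30.6 + 38.9 + 33.4 + 31.6 + 30.7 + 28.6 + 28.3 + 47.5 + 37.7) / 12 = 36.8250
UCL = X̄̄ + A₃·s̄ = 10744.9167 + 1.099 × 36.8250 = 10785.3873

10785.39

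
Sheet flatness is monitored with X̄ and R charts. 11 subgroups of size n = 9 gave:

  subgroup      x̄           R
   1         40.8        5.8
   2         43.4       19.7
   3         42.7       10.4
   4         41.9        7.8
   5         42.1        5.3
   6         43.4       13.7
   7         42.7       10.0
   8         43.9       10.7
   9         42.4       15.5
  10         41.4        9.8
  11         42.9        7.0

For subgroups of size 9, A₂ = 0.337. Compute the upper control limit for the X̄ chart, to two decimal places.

46.05

X̄̄ = (40.8 + 43.4 + 42.7 + 41.9 + 42.1 + 43.4 + 42.7 + 43.9 + 42.4 + 41.4 + 42.9) / 11 = 467.6000 / 11 = 42.5091
R̄ = (5.8 + 19.7 + 10.4 + 7.8 + 5.3 + 13.7 + 10.0 + 10.7 + 15.5 + 9.8 + 7.0) / 11 = 115.7000 / 11 = 10.5182
UCL = X̄̄ + A₂·R̄ = 42.5091 + 0.337 × 10.5182 = 46.0537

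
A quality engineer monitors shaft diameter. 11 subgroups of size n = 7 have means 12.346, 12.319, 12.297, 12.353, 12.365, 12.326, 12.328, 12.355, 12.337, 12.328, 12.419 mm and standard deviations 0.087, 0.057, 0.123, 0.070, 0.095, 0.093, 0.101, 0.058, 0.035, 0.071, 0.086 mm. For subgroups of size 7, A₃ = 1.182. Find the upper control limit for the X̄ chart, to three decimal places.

12.437

X̄̄ = (12.346 + 12.319 + 12.297 + 12.353 + 12.365 + 12.326 + 12.328 + 12.355 + 12.337 + 12.328 + 12.419) / 11 = 12.3430
s̄ = (0.087 + 0.057 + 0.123 + 0.070 + 0.095 + 0.093 + 0.101 + 0.058 + 0.035 + 0.071 + 0.086) / 11 = 0.0796
UCL = X̄̄ + A₃·s̄ = 12.3430 + 1.182 × 0.0796 = 12.4371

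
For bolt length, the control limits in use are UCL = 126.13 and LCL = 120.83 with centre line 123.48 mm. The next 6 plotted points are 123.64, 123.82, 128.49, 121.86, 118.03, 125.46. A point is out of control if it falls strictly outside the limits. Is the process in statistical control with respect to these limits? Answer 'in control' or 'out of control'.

out of control

Compare each point to [120.83, 126.13]: sample 3 = 128.49 > UCL; sample 5 = 118.03 < LCL.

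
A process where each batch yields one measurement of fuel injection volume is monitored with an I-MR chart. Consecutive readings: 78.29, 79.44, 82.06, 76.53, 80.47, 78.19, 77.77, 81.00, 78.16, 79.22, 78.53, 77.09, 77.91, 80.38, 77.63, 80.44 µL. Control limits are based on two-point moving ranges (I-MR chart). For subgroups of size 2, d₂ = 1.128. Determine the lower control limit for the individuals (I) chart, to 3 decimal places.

X̄ = (78.29 + 79.44 + 82.06 + 76.53 + 80.47 + 78.19 + 77.77 + 81.00 + 78.16 + 79.22 + 78.53 + 77.09 + 77.91 + 80.38 + 77.63 + 80.44) / 16 = 78.9444
Moving ranges: 1.15, 2.62, 5.53, 3.94, 2.28, 0.42, 3.23, 2.84, 1.06, 0.69, 1.44, 0.82, 2.47, 2.75, 2.81; M̄R̄ = 34.0500 / 15 = 2.2700
LCL = X̄ − 3·M̄R̄/d₂ = 78.9444 − 3 × 2.2700 / 1.128 = 72.9071

72.907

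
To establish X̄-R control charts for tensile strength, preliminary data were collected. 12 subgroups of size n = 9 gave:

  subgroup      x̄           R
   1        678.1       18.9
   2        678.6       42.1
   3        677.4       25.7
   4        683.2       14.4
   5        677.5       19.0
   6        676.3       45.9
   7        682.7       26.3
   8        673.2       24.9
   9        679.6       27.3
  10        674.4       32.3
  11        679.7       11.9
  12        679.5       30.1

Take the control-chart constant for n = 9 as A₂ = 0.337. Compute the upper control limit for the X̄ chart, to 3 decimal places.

X̄̄ = (678.1 + 678.6 + 677.4 + 683.2 + 677.5 + 676.3 + 682.7 + 673.2 + 679.6 + 674.4 + 679.7 + 679.5) / 12 = 8140.2000 / 12 = 678.3500
R̄ = (18.9 + 42.1 + 25.7 + 14.4 + 19.0 + 45.9 + 26.3 + 24.9 + 27.3 + 32.3 + 11.9 + 30.1) / 12 = 318.8000 / 12 = 26.5667
UCL = X̄̄ + A₂·R̄ = 678.3500 + 0.337 × 26.5667 = 687.3030

687.303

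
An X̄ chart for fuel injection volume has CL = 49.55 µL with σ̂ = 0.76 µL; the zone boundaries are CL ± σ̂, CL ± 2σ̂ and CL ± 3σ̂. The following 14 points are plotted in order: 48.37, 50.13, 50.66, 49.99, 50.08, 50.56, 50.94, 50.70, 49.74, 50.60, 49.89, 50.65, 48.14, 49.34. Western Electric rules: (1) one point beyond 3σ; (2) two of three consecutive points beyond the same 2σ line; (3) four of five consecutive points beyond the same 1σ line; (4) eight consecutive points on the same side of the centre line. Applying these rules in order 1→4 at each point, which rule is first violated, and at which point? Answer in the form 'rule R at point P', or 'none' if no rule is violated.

rule 4 at point 9

Zone of each point (C = within 1σ̂, B = 1σ̂–2σ̂, A = 2σ̂–3σ̂, * = beyond 3σ̂; sign = side of CL): 1:-B, 2:+C, 3:+B, 4:+C, 5:+C, 6:+B, 7:+B, 8:+B, 9:+C, 10:+B, 11:+C, 12:+B, 13:-B, 14:-C
Rule 4 (eight consecutive points on the same side of the centre line) is satisfied at point 9.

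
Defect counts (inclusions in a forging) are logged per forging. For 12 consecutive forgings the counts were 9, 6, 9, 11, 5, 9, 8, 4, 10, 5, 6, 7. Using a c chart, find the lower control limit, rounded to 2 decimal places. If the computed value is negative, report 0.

c̄ = (9 + 6 + 9 + 11 + 5 + 9 + 8 + 4 + 10 + 5 + 6 + 7) / 12 = 89 / 12 = 7.4167
LCL = c̄ − 3√c̄ = 7.4167 − 3 × 2.7234 = -0.7534 → 0 (cannot be negative)

0.00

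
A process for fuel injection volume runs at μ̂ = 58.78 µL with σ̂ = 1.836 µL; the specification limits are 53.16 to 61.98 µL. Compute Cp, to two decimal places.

0.80

Cp = (USL − LSL) / (6σ̂) = (61.98 − 53.16) / (6 × 1.836) = 8.8200 / 11.0160 = 0.8007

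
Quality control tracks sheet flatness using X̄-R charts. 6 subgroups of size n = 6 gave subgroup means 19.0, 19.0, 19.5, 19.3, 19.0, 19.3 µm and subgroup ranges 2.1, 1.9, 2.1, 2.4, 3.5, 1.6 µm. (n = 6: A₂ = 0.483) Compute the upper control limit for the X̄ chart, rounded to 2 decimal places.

X̄̄ = (19.0 + 19.0 + 19.5 + 19.3 + 19.0 + 19.3) / 6 = 115.1000 / 6 = 19.1833
R̄ = (2.1 + 1.9 + 2.1 + 2.4 + 3.5 + 1.6) / 6 = 13.6000 / 6 = 2.2667
UCL = X̄̄ + A₂·R̄ = 19.1833 + 0.483 × 2.2667 = 20.2781

20.28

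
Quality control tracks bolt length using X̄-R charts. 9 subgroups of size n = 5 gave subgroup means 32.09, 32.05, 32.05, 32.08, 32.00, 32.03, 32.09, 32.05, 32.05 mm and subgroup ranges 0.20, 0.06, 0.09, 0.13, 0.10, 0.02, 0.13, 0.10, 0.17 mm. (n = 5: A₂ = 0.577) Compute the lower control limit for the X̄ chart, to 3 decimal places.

31.990

X̄̄ = (32.09 + 32.05 + 32.05 + 32.08 + 32.00 + 32.03 + 32.09 + 32.05 + 32.05) / 9 = 288.4900 / 9 = 32.0544
R̄ = (0.20 + 0.06 + 0.09 + 0.13 + 0.10 + 0.02 + 0.13 + 0.10 + 0.17) / 9 = 1.0000 / 9 = 0.1111
LCL = X̄̄ − A₂·R̄ = 32.0544 − 0.577 × 0.1111 = 31.9903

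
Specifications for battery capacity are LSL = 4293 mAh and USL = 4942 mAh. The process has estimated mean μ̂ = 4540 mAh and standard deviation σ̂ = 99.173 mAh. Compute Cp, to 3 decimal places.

1.091

Cp = (USL − LSL) / (6σ̂) = (4942 − 4293) / (6 × 99.173) = 649.0000 / 595.0380 = 1.0907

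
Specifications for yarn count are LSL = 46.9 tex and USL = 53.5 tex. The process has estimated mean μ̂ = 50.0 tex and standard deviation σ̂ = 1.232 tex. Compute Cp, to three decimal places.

Cp = (USL − LSL) / (6σ̂) = (53.5 − 46.9) / (6 × 1.232) = 6.6000 / 7.3920 = 0.8929

0.893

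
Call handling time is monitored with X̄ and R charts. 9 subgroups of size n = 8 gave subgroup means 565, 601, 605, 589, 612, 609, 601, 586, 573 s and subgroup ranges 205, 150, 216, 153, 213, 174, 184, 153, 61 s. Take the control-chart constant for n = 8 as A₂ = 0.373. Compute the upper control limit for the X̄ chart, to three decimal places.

X̄̄ = (565 + 601 + 605 + 589 + 612 + 609 + 601 + 586 + 573) / 9 = 5341.0000 / 9 = 593.4444
R̄ = (205 + 150 + 216 + 153 + 213 + 174 + 184 + 153 + 61) / 9 = 1509.0000 / 9 = 167.6667
UCL = X̄̄ + A₂·R̄ = 593.4444 + 0.373 × 167.6667 = 655.9841

655.984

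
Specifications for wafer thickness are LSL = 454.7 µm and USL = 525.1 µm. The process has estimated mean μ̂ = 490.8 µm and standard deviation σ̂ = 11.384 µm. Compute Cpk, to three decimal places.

Cpu = (USL − μ̂) / (3σ̂) = (525.1 − 490.8) / (3 × 11.384) = 1.0043; Cpl = (μ̂ − LSL) / (3σ̂) = (490.8 − 454.7) / (3 × 11.384) = 1.0570; Cpk = min(Cpu, Cpl) = 1.0043

1.004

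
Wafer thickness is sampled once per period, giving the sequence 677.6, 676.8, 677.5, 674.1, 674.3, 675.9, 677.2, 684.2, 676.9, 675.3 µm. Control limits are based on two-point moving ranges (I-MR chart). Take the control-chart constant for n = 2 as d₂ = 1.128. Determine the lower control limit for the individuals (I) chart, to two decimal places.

X̄ = (677.6 + 676.8 + 677.5 + 674.1 + 674.3 + 675.9 + 677.2 + 684.2 + 676.9 + 675.3) / 10 = 676.9800
Moving ranges: 0.8, 0.7, 3.4, 0.2, 1.6, 1.3, 7.0, 7.3, 1.6; M̄R̄ = 23.9000 / 9 = 2.6556
LCL = X̄ − 3·M̄R̄/d₂ = 676.9800 − 3 × 2.6556 / 1.128 = 669.9174

669.92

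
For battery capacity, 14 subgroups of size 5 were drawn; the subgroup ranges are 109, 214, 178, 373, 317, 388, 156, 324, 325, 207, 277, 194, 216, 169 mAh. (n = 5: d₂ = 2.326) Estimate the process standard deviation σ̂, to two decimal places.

R̄ = (109 + 214 + 178 + 373 + 317 + 388 + 156 + 324 + 325 + 207 + 277 + 194 + 216 + 169) / 14 = 246.2143
σ̂ = R̄ / d₂ = 246.2143 / 2.326 = 105.8531

105.85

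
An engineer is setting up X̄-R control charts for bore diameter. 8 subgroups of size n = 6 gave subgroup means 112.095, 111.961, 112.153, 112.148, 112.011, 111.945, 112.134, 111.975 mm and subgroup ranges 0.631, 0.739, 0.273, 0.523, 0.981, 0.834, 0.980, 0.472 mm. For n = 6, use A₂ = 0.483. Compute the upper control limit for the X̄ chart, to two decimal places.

X̄̄ = (112.095 + 111.961 + 112.153 + 112.148 + 112.011 + 111.945 + 112.134 + 111.975) / 8 = 896.4220 / 8 = 112.0528
R̄ = (0.631 + 0.739 + 0.273 + 0.523 + 0.981 + 0.834 + 0.980 + 0.472) / 8 = 5.4330 / 8 = 0.6791
UCL = X̄̄ + A₂·R̄ = 112.0528 + 0.483 × 0.6791 = 112.3808

112.38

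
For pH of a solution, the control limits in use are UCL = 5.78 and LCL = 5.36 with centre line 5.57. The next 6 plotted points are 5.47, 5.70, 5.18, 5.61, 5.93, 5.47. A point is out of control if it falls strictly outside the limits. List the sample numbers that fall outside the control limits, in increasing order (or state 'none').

Compare each point to [5.36, 5.78]: sample 3 = 5.18 < LCL; sample 5 = 5.93 > UCL.

3, 5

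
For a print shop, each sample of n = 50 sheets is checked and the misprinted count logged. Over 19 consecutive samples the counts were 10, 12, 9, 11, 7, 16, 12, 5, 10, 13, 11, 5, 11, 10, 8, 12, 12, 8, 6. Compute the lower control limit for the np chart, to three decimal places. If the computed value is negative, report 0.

p̄ = Σdᵢ / (k·n) = 188 / (19 × 50) = 0.19789
LCL = np̄ − 3·√(np̄(1−p̄)) = 9.8947 − 3 × 2.8172 = 1.4431

1.443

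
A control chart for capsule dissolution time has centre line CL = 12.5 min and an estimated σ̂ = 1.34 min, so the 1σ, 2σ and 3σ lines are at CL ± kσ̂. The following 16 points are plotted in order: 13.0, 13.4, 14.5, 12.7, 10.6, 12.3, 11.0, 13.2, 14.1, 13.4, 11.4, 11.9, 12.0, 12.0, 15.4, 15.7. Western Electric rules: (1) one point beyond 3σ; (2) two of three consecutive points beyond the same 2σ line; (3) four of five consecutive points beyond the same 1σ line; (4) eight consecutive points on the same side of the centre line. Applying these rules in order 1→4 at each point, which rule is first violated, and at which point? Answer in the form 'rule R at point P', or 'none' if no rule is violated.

Zone of each point (C = within 1σ̂, B = 1σ̂–2σ̂, A = 2σ̂–3σ̂, * = beyond 3σ̂; sign = side of CL): 1:+C, 2:+C, 3:+B, 4:+C, 5:-B, 6:-C, 7:-B, 8:+C, 9:+B, 10:+C, 11:-C, 12:-C, 13:-C, 14:-C, 15:+A, 16:+A
Rule 2 (two of three consecutive points beyond the same 2σ limit) is satisfied at point 16.

rule 2 at point 16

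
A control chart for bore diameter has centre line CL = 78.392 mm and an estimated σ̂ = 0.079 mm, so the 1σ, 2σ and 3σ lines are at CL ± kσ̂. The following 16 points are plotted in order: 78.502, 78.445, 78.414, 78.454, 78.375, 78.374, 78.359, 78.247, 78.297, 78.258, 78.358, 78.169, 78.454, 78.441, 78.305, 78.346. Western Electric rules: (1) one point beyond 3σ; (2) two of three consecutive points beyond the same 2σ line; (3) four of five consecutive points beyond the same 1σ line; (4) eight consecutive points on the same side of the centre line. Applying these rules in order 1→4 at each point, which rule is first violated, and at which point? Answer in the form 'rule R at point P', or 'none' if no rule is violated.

Zone of each point (C = within 1σ̂, B = 1σ̂–2σ̂, A = 2σ̂–3σ̂, * = beyond 3σ̂; sign = side of CL): 1:+B, 2:+C, 3:+C, 4:+C, 5:-C, 6:-C, 7:-C, 8:-B, 9:-B, 10:-B, 11:-C, 12:-A, 13:+C, 14:+C, 15:-B, 16:-C
Rule 3 (four of five consecutive points beyond the same 1σ limit) is satisfied at point 12.

rule 3 at point 12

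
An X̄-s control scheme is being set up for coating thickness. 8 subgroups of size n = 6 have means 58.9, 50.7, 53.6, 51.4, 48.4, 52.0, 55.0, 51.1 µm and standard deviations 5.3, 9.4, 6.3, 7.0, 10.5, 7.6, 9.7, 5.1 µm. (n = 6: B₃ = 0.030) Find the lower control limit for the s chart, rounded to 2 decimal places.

0.23

s̄ = (5.3 + 9.4 + 6.3 + 7.0 + 10.5 + 7.6 + 9.7 + 5.1) / 8 = 7.6125
LCL_s = B₃·s̄ = 0.030 × 7.6125 = 0.2284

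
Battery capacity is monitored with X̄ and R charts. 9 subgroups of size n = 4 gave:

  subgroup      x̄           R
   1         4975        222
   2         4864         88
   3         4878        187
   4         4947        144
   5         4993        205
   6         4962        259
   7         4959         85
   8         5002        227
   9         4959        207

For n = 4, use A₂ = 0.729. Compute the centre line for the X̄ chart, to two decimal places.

4948.78

X̄̄ = (4975 + 4864 + 4878 + 4947 + 4993 + 4962 + 4959 + 5002 + 4959) / 9 = 44539.0000 / 9 = 4948.7778
CL = X̄̄ = 4948.7778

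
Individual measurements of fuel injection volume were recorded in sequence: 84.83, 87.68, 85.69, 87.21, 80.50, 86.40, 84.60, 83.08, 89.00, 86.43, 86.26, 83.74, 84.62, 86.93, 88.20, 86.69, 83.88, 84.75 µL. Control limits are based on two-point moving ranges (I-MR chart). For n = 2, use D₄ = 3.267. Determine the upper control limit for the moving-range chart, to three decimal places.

Moving ranges: 2.85, 1.99, 1.52, 6.71, 5.90, 1.80, 1.52, 5.92, 2.57, 0.17, 2.52, 0.88, 2.31, 1.27, 1.51, 2.81, 0.87; M̄R̄ = 43.1200 / 17 = 2.5365
UCL_MR = D₄·M̄R̄ = 3.267 × 2.5365 = 8.2866

8.287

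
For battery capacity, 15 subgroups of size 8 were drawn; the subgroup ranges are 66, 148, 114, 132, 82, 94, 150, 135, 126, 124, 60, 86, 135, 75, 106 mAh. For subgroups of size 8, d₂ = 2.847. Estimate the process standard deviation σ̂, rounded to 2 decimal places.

R̄ = (66 + 148 + 114 + 132 + 82 + 94 + 150 + 135 + 126 + 124 + 60 + 86 + 135 + 75 + 106) / 15 = 108.8667
σ̂ = R̄ / d₂ = 108.8667 / 2.847 = 38.2391

38.24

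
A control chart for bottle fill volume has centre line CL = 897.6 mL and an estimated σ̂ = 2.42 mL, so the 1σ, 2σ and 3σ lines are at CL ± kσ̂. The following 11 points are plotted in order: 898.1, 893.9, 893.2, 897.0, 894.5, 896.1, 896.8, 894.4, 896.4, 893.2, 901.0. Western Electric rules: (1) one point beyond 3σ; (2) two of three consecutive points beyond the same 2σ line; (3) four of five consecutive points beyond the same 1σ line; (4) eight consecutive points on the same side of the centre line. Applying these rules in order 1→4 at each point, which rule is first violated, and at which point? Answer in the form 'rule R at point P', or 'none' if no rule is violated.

rule 4 at point 9

Zone of each point (C = within 1σ̂, B = 1σ̂–2σ̂, A = 2σ̂–3σ̂, * = beyond 3σ̂; sign = side of CL): 1:+C, 2:-B, 3:-B, 4:-C, 5:-B, 6:-C, 7:-C, 8:-B, 9:-C, 10:-B, 11:+B
Rule 4 (eight consecutive points on the same side of the centre line) is satisfied at point 9.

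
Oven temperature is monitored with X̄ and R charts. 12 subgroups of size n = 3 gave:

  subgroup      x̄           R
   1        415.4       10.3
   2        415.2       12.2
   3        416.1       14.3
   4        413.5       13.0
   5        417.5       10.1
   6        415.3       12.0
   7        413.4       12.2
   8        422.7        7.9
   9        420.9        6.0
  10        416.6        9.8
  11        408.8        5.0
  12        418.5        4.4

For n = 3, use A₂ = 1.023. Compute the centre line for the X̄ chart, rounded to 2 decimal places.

X̄̄ = (415.4 + 415.2 + 416.1 + 413.5 + 417.5 + 415.3 + 413.4 + 422.7 + 420.9 + 416.6 + 408.8 + 418.5) / 12 = 4993.9000 / 12 = 416.1583
CL = X̄̄ = 416.1583

416.16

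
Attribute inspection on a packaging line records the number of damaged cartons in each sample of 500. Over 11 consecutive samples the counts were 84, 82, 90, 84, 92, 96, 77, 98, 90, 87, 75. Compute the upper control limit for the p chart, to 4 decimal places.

p̄ = Σdᵢ / (k·n) = 955 / (11 × 500) = 0.17364
UCL = p̄ + 3·√(p̄(1−p̄)/n) = 0.17364 + 3 × √(0.17364×0.82636/500) = 0.17364 + 3 × 0.01694 = 0.22446

0.2245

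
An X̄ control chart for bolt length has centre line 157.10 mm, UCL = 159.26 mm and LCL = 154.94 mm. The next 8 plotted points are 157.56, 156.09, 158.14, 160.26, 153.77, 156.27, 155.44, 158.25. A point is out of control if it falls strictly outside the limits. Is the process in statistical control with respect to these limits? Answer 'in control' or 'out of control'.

out of control

Compare each point to [154.94, 159.26]: sample 4 = 160.26 > UCL; sample 5 = 153.77 < LCL.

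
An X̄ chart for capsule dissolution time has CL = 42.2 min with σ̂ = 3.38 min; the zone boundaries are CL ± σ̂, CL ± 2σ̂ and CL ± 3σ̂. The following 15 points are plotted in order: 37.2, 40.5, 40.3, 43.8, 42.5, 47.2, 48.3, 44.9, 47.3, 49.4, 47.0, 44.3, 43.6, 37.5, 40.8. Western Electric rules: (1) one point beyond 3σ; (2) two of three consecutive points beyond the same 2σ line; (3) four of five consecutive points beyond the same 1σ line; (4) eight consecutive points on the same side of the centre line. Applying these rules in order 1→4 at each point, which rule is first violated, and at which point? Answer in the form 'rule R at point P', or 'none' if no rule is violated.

Zone of each point (C = within 1σ̂, B = 1σ̂–2σ̂, A = 2σ̂–3σ̂, * = beyond 3σ̂; sign = side of CL): 1:-B, 2:-C, 3:-C, 4:+C, 5:+C, 6:+B, 7:+B, 8:+C, 9:+B, 10:+A, 11:+B, 12:+C, 13:+C, 14:-B, 15:-C
Rule 3 (four of five consecutive points beyond the same 1σ limit) is satisfied at point 10.

rule 3 at point 10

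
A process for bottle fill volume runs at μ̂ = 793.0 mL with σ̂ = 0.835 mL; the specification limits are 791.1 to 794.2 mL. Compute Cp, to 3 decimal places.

0.619

Cp = (USL − LSL) / (6σ̂) = (794.2 − 791.1) / (6 × 0.835) = 3.1000 / 5.0100 = 0.6188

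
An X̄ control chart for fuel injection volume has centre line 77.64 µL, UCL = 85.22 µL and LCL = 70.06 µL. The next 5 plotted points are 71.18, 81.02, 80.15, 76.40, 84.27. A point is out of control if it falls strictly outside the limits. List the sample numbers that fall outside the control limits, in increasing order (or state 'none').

none

All 5 points lie within [70.06, 85.22].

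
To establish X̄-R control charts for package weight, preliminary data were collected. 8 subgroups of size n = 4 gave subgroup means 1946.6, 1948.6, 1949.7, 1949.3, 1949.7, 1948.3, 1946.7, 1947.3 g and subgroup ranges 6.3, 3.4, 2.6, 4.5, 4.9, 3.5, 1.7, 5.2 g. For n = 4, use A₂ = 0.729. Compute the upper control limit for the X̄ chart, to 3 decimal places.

X̄̄ = (1946.6 + 1948.6 + 1949.7 + 1949.3 + 1949.7 + 1948.3 + 1946.7 + 1947.3) / 8 = 15586.2000 / 8 = 1948.2750
R̄ = (6.3 + 3.4 + 2.6 + 4.5 + 4.9 + 3.5 + 1.7 + 5.2) / 8 = 32.1000 / 8 = 4.0125
UCL = X̄̄ + A₂·R̄ = 1948.2750 + 0.729 × 4.0125 = 1951.2001

1951.200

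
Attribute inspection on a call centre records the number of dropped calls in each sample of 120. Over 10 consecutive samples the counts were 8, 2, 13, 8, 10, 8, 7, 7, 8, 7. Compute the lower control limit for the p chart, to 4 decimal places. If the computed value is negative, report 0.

p̄ = Σdᵢ / (k·n) = 78 / (10 × 120) = 0.06500
LCL = p̄ − 3·√(p̄(1−p̄)/n) = 0.06500 − 3 × 0.02250 = -0.00251 → 0 (negative, so LCL = 0)

0.0000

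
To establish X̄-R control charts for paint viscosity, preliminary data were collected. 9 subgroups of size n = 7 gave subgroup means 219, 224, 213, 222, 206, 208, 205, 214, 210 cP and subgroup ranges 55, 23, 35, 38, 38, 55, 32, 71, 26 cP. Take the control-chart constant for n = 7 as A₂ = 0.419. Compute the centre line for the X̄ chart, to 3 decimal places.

X̄̄ = (219 + 224 + 213 + 222 + 206 + 208 + 205 + 214 + 210) / 9 = 1921.0000 / 9 = 213.4444
CL = X̄̄ = 213.4444

213.444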